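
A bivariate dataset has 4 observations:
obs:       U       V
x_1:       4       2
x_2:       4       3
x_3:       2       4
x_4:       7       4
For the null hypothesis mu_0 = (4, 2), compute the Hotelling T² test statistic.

Step 1 — sample mean vector:
  mean(U) = (4 + 4 + 2 + 7) / 4 = 17/4 = 4.25
  mean(V) = (2 + 3 + 4 + 4) / 4 = 13/4 = 3.25
  x̄ = (4.25, 3.25),  deviation x̄ - mu_0 = (4.25, 3.25) - (4, 2) = (0.25, 1.25).

Step 2 — sample covariance matrix, S[i,j] = (1/(n-1)) · Σ_k (x_{k,i} - mean_i) · (x_{k,j} - mean_j), divisor n-1 = 3:
  S[U,U] = ((-0.25)·(-0.25) + (-0.25)·(-0.25) + (-2.25)·(-2.25) + (2.75)·(2.75)) / 3 = 12.75/3 = 4.25
  S[U,V] = ((-0.25)·(-1.25) + (-0.25)·(-0.25) + (-2.25)·(0.75) + (2.75)·(0.75)) / 3 = 0.75/3 = 0.25
  S[V,V] = ((-1.25)·(-1.25) + (-0.25)·(-0.25) + (0.75)·(0.75) + (0.75)·(0.75)) / 3 = 2.75/3 = 0.9167
  S = [[4.25, 0.25],
 [0.25, 0.9167]].

Step 3 — invert S. det(S) = 4.25·0.9167 - (0.25)² = 3.8333.
  S^{-1} = (1/det) · [[d, -b], [-b, a]] = [[0.2391, -0.0652],
 [-0.0652, 1.1087]].

Step 4 — quadratic form (x̄ - mu_0)^T · S^{-1} · (x̄ - mu_0):
  S^{-1} · (x̄ - mu_0) = (-0.0217, 1.3696),
  (x̄ - mu_0)^T · [...] = (0.25)·(-0.0217) + (1.25)·(1.3696) = 1.7065.

Step 5 — scale by n: T² = 4 · 1.7065 = 6.8261.

T² ≈ 6.8261


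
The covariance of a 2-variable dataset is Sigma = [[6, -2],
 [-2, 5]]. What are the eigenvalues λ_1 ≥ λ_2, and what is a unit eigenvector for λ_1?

Step 1 — characteristic polynomial of 2×2 Sigma:
  det(Sigma - λI) = λ² - trace · λ + det = 0.
  trace = 6 + 5 = 11, det = 6·5 - (-2)² = 26.
Step 2 — discriminant:
  Δ = trace² - 4·det = 121 - 104 = 17.
Step 3 — eigenvalues:
  λ = (trace ± √Δ)/2 = (11 ± 4.1231)/2,
  λ_1 = 7.5616,  λ_2 = 3.4384.

Step 4 — unit eigenvector for λ_1: solve (Sigma - λ_1 I)v = 0. First row:
  (6 - 7.5616)·v_x + (-2)·v_y = 0, i.e. (-1.5616)·v_x + (-2)·v_y = 0,
  so v ∝ (b, λ_1 - a) = (-2, 1.5616); multiply by -1 so the first entry is positive: u = (2, -1.5616).
  ||u|| = √((2)² + (-1.5616)²) = √(6.4384) ≈ 2.5374,
  v_1 = u/||u|| ≈ (0.7882, -0.6154) (||v_1|| = 1).

λ_1 = 7.5616,  λ_2 = 3.4384;  v_1 ≈ (0.7882, -0.6154)


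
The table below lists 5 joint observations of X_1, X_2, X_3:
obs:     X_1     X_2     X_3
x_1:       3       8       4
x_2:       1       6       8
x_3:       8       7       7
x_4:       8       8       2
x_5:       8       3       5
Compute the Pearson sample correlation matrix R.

Step 1 — column means:
  mean(X_1) = (3 + 1 + 8 + 8 + 8) / 5 = 28/5 = 5.6
  mean(X_2) = (8 + 6 + 7 + 8 + 3) / 5 = 32/5 = 6.4
  mean(X_3) = (4 + 8 + 7 + 2 + 5) / 5 = 26/5 = 5.2

Step 2 — sample variances and covariances s[i,j] = (1/(n-1)) · Σ_k (x_{k,i} - mean_i) · (x_{k,j} - mean_j), with n-1 = 4:
  s[X_1,X_1] = ((-2.6)·(-2.6) + (-4.6)·(-4.6) + (2.4)·(2.4) + (2.4)·(2.4) + (2.4)·(2.4)) / 4 = 45.2/4 = 11.3
  s[X_1,X_2] = ((-2.6)·(1.6) + (-4.6)·(-0.4) + (2.4)·(0.6) + (2.4)·(1.6) + (2.4)·(-3.4)) / 4 = -5.2/4 = -1.3
  s[X_1,X_3] = ((-2.6)·(-1.2) + (-4.6)·(2.8) + (2.4)·(1.8) + (2.4)·(-3.2) + (2.4)·(-0.2)) / 4 = -13.6/4 = -3.4
  s[X_2,X_2] = ((1.6)·(1.6) + (-0.4)·(-0.4) + (0.6)·(0.6) + (1.6)·(1.6) + (-3.4)·(-3.4)) / 4 = 17.2/4 = 4.3
  s[X_2,X_3] = ((1.6)·(-1.2) + (-0.4)·(2.8) + (0.6)·(1.8) + (1.6)·(-3.2) + (-3.4)·(-0.2)) / 4 = -6.4/4 = -1.6
  s[X_3,X_3] = ((-1.2)·(-1.2) + (2.8)·(2.8) + (1.8)·(1.8) + (-3.2)·(-3.2) + (-0.2)·(-0.2)) / 4 = 22.8/4 = 5.7
  Sample standard deviations s_i = √(s[i,i]):
  s(X_1) = √(11.3) = 3.3615
  s(X_2) = √(4.3) = 2.0736
  s(X_3) = √(5.7) = 2.3875

Step 3 — r_{ij} = s_{ij} / (s_i · s_j):
  r[X_1,X_1] = 1 (diagonal).
  r[X_1,X_2] = -1.3 / (3.3615 · 2.0736) = -1.3 / 6.9707 = -0.1865
  r[X_1,X_3] = -3.4 / (3.3615 · 2.3875) = -3.4 / 8.0256 = -0.4236
  r[X_2,X_2] = 1 (diagonal).
  r[X_2,X_3] = -1.6 / (2.0736 · 2.3875) = -1.6 / 4.9508 = -0.3232
  r[X_3,X_3] = 1 (diagonal).

R is symmetric with unit diagonal. Assembling:

R = [[1, -0.1865, -0.4236],
 [-0.1865, 1, -0.3232],
 [-0.4236, -0.3232, 1]]


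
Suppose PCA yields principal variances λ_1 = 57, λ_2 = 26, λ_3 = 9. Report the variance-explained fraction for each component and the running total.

Step 1 — total variance = trace(Sigma) = Σ λ_i = 57 + 26 + 9 = 92.

Step 2 — fraction explained by component i = λ_i / Σ λ:
  PC1: 57/92 = 0.6196
  PC2: 26/92 = 0.2826
  PC3: 9/92 = 0.0978

Step 3 — cumulative fraction after k components = (λ_1 + ... + λ_k) / Σ λ:
  k = 1: 57/92 = 0.6196
  k = 2: (57 + 26)/92 = 83/92 = 0.9022
  k = 3: (57 + 26 + 9)/92 = 92/92 = 1

Summary (fraction, with percent):

explained: PC1 0.6196 (61.96%), PC2 0.2826 (28.26%), PC3 0.0978 (9.78%);  cumulative: 0.6196, 0.9022, 1


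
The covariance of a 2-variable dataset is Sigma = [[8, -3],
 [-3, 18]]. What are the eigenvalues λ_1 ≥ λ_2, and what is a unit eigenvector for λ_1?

Step 1 — characteristic polynomial of 2×2 Sigma:
  det(Sigma - λI) = λ² - trace · λ + det = 0.
  trace = 8 + 18 = 26, det = 8·18 - (-3)² = 135.
Step 2 — discriminant:
  Δ = trace² - 4·det = 676 - 540 = 136.
Step 3 — eigenvalues:
  λ = (trace ± √Δ)/2 = (26 ± 11.6619)/2,
  λ_1 = 18.831,  λ_2 = 7.169.

Step 4 — unit eigenvector for λ_1: solve (Sigma - λ_1 I)v = 0. First row:
  (8 - 18.831)·v_x + (-3)·v_y = 0, i.e. (-10.831)·v_x + (-3)·v_y = 0,
  so v ∝ (b, λ_1 - a) = (-3, 10.831); multiply by -1 so the first entry is positive: u = (3, -10.831).
  ||u|| = √((3)² + (-10.831)²) = √(126.3095) ≈ 11.2388,
  v_1 = u/||u|| ≈ (0.2669, -0.9637) (||v_1|| = 1).

λ_1 = 18.831,  λ_2 = 7.169;  v_1 ≈ (0.2669, -0.9637)


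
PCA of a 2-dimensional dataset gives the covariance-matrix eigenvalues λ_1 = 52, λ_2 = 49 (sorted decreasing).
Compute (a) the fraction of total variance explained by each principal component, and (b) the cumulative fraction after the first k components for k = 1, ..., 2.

Step 1 — total variance = trace(Sigma) = Σ λ_i = 52 + 49 = 101.

Step 2 — fraction explained by component i = λ_i / Σ λ:
  PC1: 52/101 = 0.5149
  PC2: 49/101 = 0.4851

Step 3 — cumulative fraction after k components = (λ_1 + ... + λ_k) / Σ λ:
  k = 1: 52/101 = 0.5149
  k = 2: (52 + 49)/101 = 101/101 = 1

Summary (fraction, with percent):

explained: PC1 0.5149 (51.49%), PC2 0.4851 (48.51%);  cumulative: 0.5149, 1


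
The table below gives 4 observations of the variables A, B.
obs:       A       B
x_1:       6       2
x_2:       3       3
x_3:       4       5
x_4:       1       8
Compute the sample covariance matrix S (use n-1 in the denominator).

Step 1 — column means:
  mean(A) = (6 + 3 + 4 + 1) / 4 = 14/4 = 3.5
  mean(B) = (2 + 3 + 5 + 8) / 4 = 18/4 = 4.5

Step 2 — sample covariance S[i,j] = (1/(n-1)) · Σ_k (x_{k,i} - mean_i) · (x_{k,j} - mean_j), with n-1 = 3.
  S[A,A] = ((2.5)·(2.5) + (-0.5)·(-0.5) + (0.5)·(0.5) + (-2.5)·(-2.5)) / 3 = 13/3 = 4.3333
  S[A,B] = ((2.5)·(-2.5) + (-0.5)·(-1.5) + (0.5)·(0.5) + (-2.5)·(3.5)) / 3 = -14/3 = -4.6667
  S[B,B] = ((-2.5)·(-2.5) + (-1.5)·(-1.5) + (0.5)·(0.5) + (3.5)·(3.5)) / 3 = 21/3 = 7

S is symmetric (S[j,i] = S[i,j]). Assembling:

S = [[4.3333, -4.6667],
 [-4.6667, 7]]


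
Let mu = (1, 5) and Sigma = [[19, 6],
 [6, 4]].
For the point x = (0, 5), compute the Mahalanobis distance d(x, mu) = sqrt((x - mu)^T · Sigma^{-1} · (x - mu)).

Step 1 — centre the observation: (x - mu) = (-1, 0).

Step 2 — invert Sigma. det(Sigma) = 19·4 - (6)² = 40.
  Sigma^{-1} = (1/det) · [[d, -b], [-b, a]] = [[0.1, -0.15],
 [-0.15, 0.475]].

Step 3 — form the quadratic (x - mu)^T · Sigma^{-1} · (x - mu):
  Sigma^{-1} · (x - mu) = (-0.1, 0.15).
  (x - mu)^T · [Sigma^{-1} · (x - mu)] = (-1)·(-0.1) + (0)·(0.15) = 0.1.

Step 4 — take square root: d = √(0.1) ≈ 0.3162.

d(x, mu) = √(0.1) ≈ 0.3162


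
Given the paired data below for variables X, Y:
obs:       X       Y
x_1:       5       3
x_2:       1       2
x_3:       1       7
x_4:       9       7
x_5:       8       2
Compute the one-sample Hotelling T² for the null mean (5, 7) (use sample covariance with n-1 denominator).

Step 1 — sample mean vector:
  mean(X) = (5 + 1 + 1 + 9 + 8) / 5 = 24/5 = 4.8
  mean(Y) = (3 + 2 + 7 + 7 + 2) / 5 = 21/5 = 4.2
  x̄ = (4.8, 4.2),  deviation x̄ - mu_0 = (4.8, 4.2) - (5, 7) = (-0.2, -2.8).

Step 2 — sample covariance matrix, S[i,j] = (1/(n-1)) · Σ_k (x_{k,i} - mean_i) · (x_{k,j} - mean_j), divisor n-1 = 4:
  S[X,X] = ((0.2)·(0.2) + (-3.8)·(-3.8) + (-3.8)·(-3.8) + (4.2)·(4.2) + (3.2)·(3.2)) / 4 = 56.8/4 = 14.2
  S[X,Y] = ((0.2)·(-1.2) + (-3.8)·(-2.2) + (-3.8)·(2.8) + (4.2)·(2.8) + (3.2)·(-2.2)) / 4 = 2.2/4 = 0.55
  S[Y,Y] = ((-1.2)·(-1.2) + (-2.2)·(-2.2) + (2.8)·(2.8) + (2.8)·(2.8) + (-2.2)·(-2.2)) / 4 = 26.8/4 = 6.7
  S = [[14.2, 0.55],
 [0.55, 6.7]].

Step 3 — invert S. det(S) = 14.2·6.7 - (0.55)² = 94.8375.
  S^{-1} = (1/det) · [[d, -b], [-b, a]] = [[0.0706, -0.0058],
 [-0.0058, 0.1497]].

Step 4 — quadratic form (x̄ - mu_0)^T · S^{-1} · (x̄ - mu_0):
  S^{-1} · (x̄ - mu_0) = (0.0021, -0.4181),
  (x̄ - mu_0)^T · [...] = (-0.2)·(0.0021) + (-2.8)·(-0.4181) = 1.1702.

Step 5 — scale by n: T² = 5 · 1.1702 = 5.8511.

T² ≈ 5.8511


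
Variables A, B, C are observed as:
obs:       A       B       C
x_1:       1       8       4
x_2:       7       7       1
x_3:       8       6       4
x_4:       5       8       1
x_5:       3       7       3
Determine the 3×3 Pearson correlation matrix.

Step 1 — column means:
  mean(A) = (1 + 7 + 8 + 5 + 3) / 5 = 24/5 = 4.8
  mean(B) = (8 + 7 + 6 + 8 + 7) / 5 = 36/5 = 7.2
  mean(C) = (4 + 1 + 4 + 1 + 3) / 5 = 13/5 = 2.6

Step 2 — sample variances and covariances s[i,j] = (1/(n-1)) · Σ_k (x_{k,i} - mean_i) · (x_{k,j} - mean_j), with n-1 = 4:
  s[A,A] = ((-3.8)·(-3.8) + (2.2)·(2.2) + (3.2)·(3.2) + (0.2)·(0.2) + (-1.8)·(-1.8)) / 4 = 32.8/4 = 8.2
  s[A,B] = ((-3.8)·(0.8) + (2.2)·(-0.2) + (3.2)·(-1.2) + (0.2)·(0.8) + (-1.8)·(-0.2)) / 4 = -6.8/4 = -1.7
  s[A,C] = ((-3.8)·(1.4) + (2.2)·(-1.6) + (3.2)·(1.4) + (0.2)·(-1.6) + (-1.8)·(0.4)) / 4 = -5.4/4 = -1.35
  s[B,B] = ((0.8)·(0.8) + (-0.2)·(-0.2) + (-1.2)·(-1.2) + (0.8)·(0.8) + (-0.2)·(-0.2)) / 4 = 2.8/4 = 0.7
  s[B,C] = ((0.8)·(1.4) + (-0.2)·(-1.6) + (-1.2)·(1.4) + (0.8)·(-1.6) + (-0.2)·(0.4)) / 4 = -1.6/4 = -0.4
  s[C,C] = ((1.4)·(1.4) + (-1.6)·(-1.6) + (1.4)·(1.4) + (-1.6)·(-1.6) + (0.4)·(0.4)) / 4 = 9.2/4 = 2.3
  Sample standard deviations s_i = √(s[i,i]):
  s(A) = √(8.2) = 2.8636
  s(B) = √(0.7) = 0.8367
  s(C) = √(2.3) = 1.5166

Step 3 — r_{ij} = s_{ij} / (s_i · s_j):
  r[A,A] = 1 (diagonal).
  r[A,B] = -1.7 / (2.8636 · 0.8367) = -1.7 / 2.3958 = -0.7096
  r[A,C] = -1.35 / (2.8636 · 1.5166) = -1.35 / 4.3428 = -0.3109
  r[B,B] = 1 (diagonal).
  r[B,C] = -0.4 / (0.8367 · 1.5166) = -0.4 / 1.2689 = -0.3152
  r[C,C] = 1 (diagonal).

R is symmetric with unit diagonal. Assembling:

R = [[1, -0.7096, -0.3109],
 [-0.7096, 1, -0.3152],
 [-0.3109, -0.3152, 1]]


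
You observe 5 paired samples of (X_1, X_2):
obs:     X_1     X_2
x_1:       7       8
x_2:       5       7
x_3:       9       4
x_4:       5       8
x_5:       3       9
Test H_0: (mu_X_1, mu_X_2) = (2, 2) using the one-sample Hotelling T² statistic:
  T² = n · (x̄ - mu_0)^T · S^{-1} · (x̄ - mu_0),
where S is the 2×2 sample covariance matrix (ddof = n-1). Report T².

Step 1 — sample mean vector:
  mean(X_1) = (7 + 5 + 9 + 5 + 3) / 5 = 29/5 = 5.8
  mean(X_2) = (8 + 7 + 4 + 8 + 9) / 5 = 36/5 = 7.2
  x̄ = (5.8, 7.2),  deviation x̄ - mu_0 = (5.8, 7.2) - (2, 2) = (3.8, 5.2).

Step 2 — sample covariance matrix, S[i,j] = (1/(n-1)) · Σ_k (x_{k,i} - mean_i) · (x_{k,j} - mean_j), divisor n-1 = 4:
  S[X_1,X_1] = ((1.2)·(1.2) + (-0.8)·(-0.8) + (3.2)·(3.2) + (-0.8)·(-0.8) + (-2.8)·(-2.8)) / 4 = 20.8/4 = 5.2
  S[X_1,X_2] = ((1.2)·(0.8) + (-0.8)·(-0.2) + (3.2)·(-3.2) + (-0.8)·(0.8) + (-2.8)·(1.8)) / 4 = -14.8/4 = -3.7
  S[X_2,X_2] = ((0.8)·(0.8) + (-0.2)·(-0.2) + (-3.2)·(-3.2) + (0.8)·(0.8) + (1.8)·(1.8)) / 4 = 14.8/4 = 3.7
  S = [[5.2, -3.7],
 [-3.7, 3.7]].

Step 3 — invert S. det(S) = 5.2·3.7 - (-3.7)² = 5.55.
  S^{-1} = (1/det) · [[d, -b], [-b, a]] = [[0.6667, 0.6667],
 [0.6667, 0.9369]].

Step 4 — quadratic form (x̄ - mu_0)^T · S^{-1} · (x̄ - mu_0):
  S^{-1} · (x̄ - mu_0) = (6, 7.4054),
  (x̄ - mu_0)^T · [...] = (3.8)·(6) + (5.2)·(7.4054) = 61.3081.

Step 5 — scale by n: T² = 5 · 61.3081 = 306.5405.

T² ≈ 306.5405


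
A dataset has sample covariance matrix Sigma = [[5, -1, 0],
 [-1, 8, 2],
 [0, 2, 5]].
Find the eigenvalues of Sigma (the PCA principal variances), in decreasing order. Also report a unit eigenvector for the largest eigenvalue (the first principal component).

Step 1 — characteristic polynomial p(λ) = det(λI - Sigma) = λ³ - tr·λ² + c_1·λ - det, where tr = trace, c_1 = sum of the principal 2×2 minors, det = det(Sigma):
  tr = 5 + 8 + 5 = 18,
  c_1 = (5·8 - (-1)²) + (5·5 - (0)²) + (8·5 - (2)²) = 39 + 25 + 36 = 100,
  det = 5·(8·5 - (2)²) - (-1)·((-1)·5 - (2)·(0)) + (0)·((-1)·(2) - 8·(0)) = 5·(36) - (-1)·(-5) + (0)·(-2) = 175.
  So p(λ) = λ³ - 18λ² + 100λ - 175.
Step 2 — look for an integer root (rational root theorem: any rational root is an integer divisor of 175). Testing λ = 5:
  p(5) = 125 - 450 + 500 - 175 = 0  ✓
  Dividing out (λ - 5): p(λ) = (λ - 5)(λ² - 13λ + 35).
Step 3 — remaining eigenvalues from the quadratic λ² - 13λ + 35 = 0:
  Δ = 13² - 4·35 = 169 - 140 = 29,  λ = (13 ± √29)/2 = (13 ± 5.3852)/2 ≈ 9.1926 or 3.8074.
  Sorted: λ_1 = 9.1926,  λ_2 = 5,  λ_3 = 3.8074  (check: sum = 18 = tr ✓).

Step 4 — unit eigenvector for λ_1 ≈ 9.1926: v spans the null space of (Sigma - λ_1 I), whose rows are
  r_1 = (-4.1926, -1, 0),  r_2 = (-1, -1.1926, 2),  r_3 = (0, 2, -4.1926).
  v is orthogonal to every row, so take v ∝ r_1 × r_2 = ((-1)·(2) - (0)·(-1.1926), (0)·(-1) - (-4.1926)·(2), (-4.1926)·(-1.1926) - (-1)·(-1)) ≈ (-2, 8.3852, 4).
  Rescale (multiply by -1 so the first nonzero entry is positive): u = (2, -8.3852, -4).
  ||u|| = √((2)² + (-8.3852)² + (-4)²) = √(90.311) ≈ 9.5032,  v_1 = u/||u|| ≈ (0.2105, -0.8824, -0.4209) (||v_1|| = 1).

λ_1 = 9.1926,  λ_2 = 5,  λ_3 = 3.8074;  v_1 ≈ (0.2105, -0.8824, -0.4209)


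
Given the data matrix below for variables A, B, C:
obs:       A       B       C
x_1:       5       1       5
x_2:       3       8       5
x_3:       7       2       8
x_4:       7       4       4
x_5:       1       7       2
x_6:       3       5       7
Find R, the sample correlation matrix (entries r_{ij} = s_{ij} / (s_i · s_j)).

Step 1 — column means:
  mean(A) = (5 + 3 + 7 + 7 + 1 + 3) / 6 = 26/6 = 4.3333
  mean(B) = (1 + 8 + 2 + 4 + 7 + 5) / 6 = 27/6 = 4.5
  mean(C) = (5 + 5 + 8 + 4 + 2 + 7) / 6 = 31/6 = 5.1667

Step 2 — sample variances and covariances s[i,j] = (1/(n-1)) · Σ_k (x_{k,i} - mean_i) · (x_{k,j} - mean_j), with n-1 = 5:
  s[A,A] = ((0.6667)·(0.6667) + (-1.3333)·(-1.3333) + (2.6667)·(2.6667) + (2.6667)·(2.6667) + (-3.3333)·(-3.3333) + (-1.3333)·(-1.3333)) / 5 = 29.3333/5 = 5.8667
  s[A,B] = ((0.6667)·(-3.5) + (-1.3333)·(3.5) + (2.6667)·(-2.5) + (2.6667)·(-0.5) + (-3.3333)·(2.5) + (-1.3333)·(0.5)) / 5 = -24/5 = -4.8
  s[A,C] = ((0.6667)·(-0.1667) + (-1.3333)·(-0.1667) + (2.6667)·(2.8333) + (2.6667)·(-1.1667) + (-3.3333)·(-3.1667) + (-1.3333)·(1.8333)) / 5 = 12.6667/5 = 2.5333
  s[B,B] = ((-3.5)·(-3.5) + (3.5)·(3.5) + (-2.5)·(-2.5) + (-0.5)·(-0.5) + (2.5)·(2.5) + (0.5)·(0.5)) / 5 = 37.5/5 = 7.5
  s[B,C] = ((-3.5)·(-0.1667) + (3.5)·(-0.1667) + (-2.5)·(2.8333) + (-0.5)·(-1.1667) + (2.5)·(-3.1667) + (0.5)·(1.8333)) / 5 = -13.5/5 = -2.7
  s[C,C] = ((-0.1667)·(-0.1667) + (-0.1667)·(-0.1667) + (2.8333)·(2.8333) + (-1.1667)·(-1.1667) + (-3.1667)·(-3.1667) + (1.8333)·(1.8333)) / 5 = 22.8333/5 = 4.5667
  Sample standard deviations s_i = √(s[i,i]):
  s(A) = √(5.8667) = 2.4221
  s(B) = √(7.5) = 2.7386
  s(C) = √(4.5667) = 2.137

Step 3 — r_{ij} = s_{ij} / (s_i · s_j):
  r[A,A] = 1 (diagonal).
  r[A,B] = -4.8 / (2.4221 · 2.7386) = -4.8 / 6.6332 = -0.7236
  r[A,C] = 2.5333 / (2.4221 · 2.137) = 2.5333 / 5.176 = 0.4894
  r[B,B] = 1 (diagonal).
  r[B,C] = -2.7 / (2.7386 · 2.137) = -2.7 / 5.8523 = -0.4614
  r[C,C] = 1 (diagonal).

R is symmetric with unit diagonal. Assembling:

R = [[1, -0.7236, 0.4894],
 [-0.7236, 1, -0.4614],
 [0.4894, -0.4614, 1]]


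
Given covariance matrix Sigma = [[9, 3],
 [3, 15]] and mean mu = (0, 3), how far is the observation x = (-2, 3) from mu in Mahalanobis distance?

Step 1 — centre the observation: (x - mu) = (-2, 0).

Step 2 — invert Sigma. det(Sigma) = 9·15 - (3)² = 126.
  Sigma^{-1} = (1/det) · [[d, -b], [-b, a]] = [[0.119, -0.0238],
 [-0.0238, 0.0714]].

Step 3 — form the quadratic (x - mu)^T · Sigma^{-1} · (x - mu):
  Sigma^{-1} · (x - mu) = (-0.2381, 0.0476).
  (x - mu)^T · [Sigma^{-1} · (x - mu)] = (-2)·(-0.2381) + (0)·(0.0476) = 0.4762.

Step 4 — take square root: d = √(0.4762) ≈ 0.6901.

d(x, mu) = √(0.4762) ≈ 0.6901


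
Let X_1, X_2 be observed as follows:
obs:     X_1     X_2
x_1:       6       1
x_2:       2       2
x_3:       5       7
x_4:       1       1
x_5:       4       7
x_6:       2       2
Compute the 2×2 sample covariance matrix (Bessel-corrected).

Step 1 — column means:
  mean(X_1) = (6 + 2 + 5 + 1 + 4 + 2) / 6 = 20/6 = 3.3333
  mean(X_2) = (1 + 2 + 7 + 1 + 7 + 2) / 6 = 20/6 = 3.3333

Step 2 — sample covariance S[i,j] = (1/(n-1)) · Σ_k (x_{k,i} - mean_i) · (x_{k,j} - mean_j), with n-1 = 5.
  S[X_1,X_1] = ((2.6667)·(2.6667) + (-1.3333)·(-1.3333) + (1.6667)·(1.6667) + (-2.3333)·(-2.3333) + (0.6667)·(0.6667) + (-1.3333)·(-1.3333)) / 5 = 19.3333/5 = 3.8667
  S[X_1,X_2] = ((2.6667)·(-2.3333) + (-1.3333)·(-1.3333) + (1.6667)·(3.6667) + (-2.3333)·(-2.3333) + (0.6667)·(3.6667) + (-1.3333)·(-1.3333)) / 5 = 11.3333/5 = 2.2667
  S[X_2,X_2] = ((-2.3333)·(-2.3333) + (-1.3333)·(-1.3333) + (3.6667)·(3.6667) + (-2.3333)·(-2.3333) + (3.6667)·(3.6667) + (-1.3333)·(-1.3333)) / 5 = 41.3333/5 = 8.2667

S is symmetric (S[j,i] = S[i,j]). Assembling:

S = [[3.8667, 2.2667],
 [2.2667, 8.2667]]


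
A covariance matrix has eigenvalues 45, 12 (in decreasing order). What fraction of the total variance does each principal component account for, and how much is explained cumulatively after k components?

Step 1 — total variance = trace(Sigma) = Σ λ_i = 45 + 12 = 57.

Step 2 — fraction explained by component i = λ_i / Σ λ:
  PC1: 45/57 = 0.7895
  PC2: 12/57 = 0.2105

Step 3 — cumulative fraction after k components = (λ_1 + ... + λ_k) / Σ λ:
  k = 1: 45/57 = 0.7895
  k = 2: (45 + 12)/57 = 57/57 = 1

Summary (fraction, with percent):

explained: PC1 0.7895 (78.95%), PC2 0.2105 (21.05%);  cumulative: 0.7895, 1


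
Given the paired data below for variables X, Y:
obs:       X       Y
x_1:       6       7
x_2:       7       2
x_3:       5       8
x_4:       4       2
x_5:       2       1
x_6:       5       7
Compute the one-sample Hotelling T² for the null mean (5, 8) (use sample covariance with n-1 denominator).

Step 1 — sample mean vector:
  mean(X) = (6 + 7 + 5 + 4 + 2 + 5) / 6 = 29/6 = 4.8333
  mean(Y) = (7 + 2 + 8 + 2 + 1 + 7) / 6 = 27/6 = 4.5
  x̄ = (4.8333, 4.5),  deviation x̄ - mu_0 = (4.8333, 4.5) - (5, 8) = (-0.1667, -3.5).

Step 2 — sample covariance matrix, S[i,j] = (1/(n-1)) · Σ_k (x_{k,i} - mean_i) · (x_{k,j} - mean_j), divisor n-1 = 5:
  S[X,X] = ((1.1667)·(1.1667) + (2.1667)·(2.1667) + (0.1667)·(0.1667) + (-0.8333)·(-0.8333) + (-2.8333)·(-2.8333) + (0.1667)·(0.1667)) / 5 = 14.8333/5 = 2.9667
  S[X,Y] = ((1.1667)·(2.5) + (2.1667)·(-2.5) + (0.1667)·(3.5) + (-0.8333)·(-2.5) + (-2.8333)·(-3.5) + (0.1667)·(2.5)) / 5 = 10.5/5 = 2.1
  S[Y,Y] = ((2.5)·(2.5) + (-2.5)·(-2.5) + (3.5)·(3.5) + (-2.5)·(-2.5) + (-3.5)·(-3.5) + (2.5)·(2.5)) / 5 = 49.5/5 = 9.9
  S = [[2.9667, 2.1],
 [2.1, 9.9]].

Step 3 — invert S. det(S) = 2.9667·9.9 - (2.1)² = 24.96.
  S^{-1} = (1/det) · [[d, -b], [-b, a]] = [[0.3966, -0.0841],
 [-0.0841, 0.1189]].

Step 4 — quadratic form (x̄ - mu_0)^T · S^{-1} · (x̄ - mu_0):
  S^{-1} · (x̄ - mu_0) = (0.2284, -0.402),
  (x̄ - mu_0)^T · [...] = (-0.1667)·(0.2284) + (-3.5)·(-0.402) = 1.3689.

Step 5 — scale by n: T² = 6 · 1.3689 = 8.2131.

T² ≈ 8.2131


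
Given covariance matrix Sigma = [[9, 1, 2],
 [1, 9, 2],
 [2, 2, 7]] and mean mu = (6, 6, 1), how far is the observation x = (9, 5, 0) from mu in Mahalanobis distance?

Step 1 — centre the observation: (x - mu) = (3, -1, -1).

Step 2 — invert Sigma (cofactor / det for 3×3, or solve directly):
  Sigma^{-1} = [[0.119, -0.006, -0.0323],
 [-0.006, 0.119, -0.0323],
 [-0.0323, -0.0323, 0.1613]].

Step 3 — form the quadratic (x - mu)^T · Sigma^{-1} · (x - mu):
  Sigma^{-1} · (x - mu) = (0.3952, -0.1048, -0.2258).
  (x - mu)^T · [Sigma^{-1} · (x - mu)] = (3)·(0.3952) + (-1)·(-0.1048) + (-1)·(-0.2258) = 1.5161.

Step 4 — take square root: d = √(1.5161) ≈ 1.2313.

d(x, mu) = √(1.5161) ≈ 1.2313


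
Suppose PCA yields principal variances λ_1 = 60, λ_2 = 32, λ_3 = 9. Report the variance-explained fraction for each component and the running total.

Step 1 — total variance = trace(Sigma) = Σ λ_i = 60 + 32 + 9 = 101.

Step 2 — fraction explained by component i = λ_i / Σ λ:
  PC1: 60/101 = 0.5941
  PC2: 32/101 = 0.3168
  PC3: 9/101 = 0.0891

Step 3 — cumulative fraction after k components = (λ_1 + ... + λ_k) / Σ λ:
  k = 1: 60/101 = 0.5941
  k = 2: (60 + 32)/101 = 92/101 = 0.9109
  k = 3: (60 + 32 + 9)/101 = 101/101 = 1

Summary (fraction, with percent):

explained: PC1 0.5941 (59.41%), PC2 0.3168 (31.68%), PC3 0.0891 (8.91%);  cumulative: 0.5941, 0.9109, 1


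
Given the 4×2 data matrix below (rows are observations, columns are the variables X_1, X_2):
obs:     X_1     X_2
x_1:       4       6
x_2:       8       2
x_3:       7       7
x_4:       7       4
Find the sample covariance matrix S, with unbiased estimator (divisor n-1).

Step 1 — column means:
  mean(X_1) = (4 + 8 + 7 + 7) / 4 = 26/4 = 6.5
  mean(X_2) = (6 + 2 + 7 + 4) / 4 = 19/4 = 4.75

Step 2 — sample covariance S[i,j] = (1/(n-1)) · Σ_k (x_{k,i} - mean_i) · (x_{k,j} - mean_j), with n-1 = 3.
  S[X_1,X_1] = ((-2.5)·(-2.5) + (1.5)·(1.5) + (0.5)·(0.5) + (0.5)·(0.5)) / 3 = 9/3 = 3
  S[X_1,X_2] = ((-2.5)·(1.25) + (1.5)·(-2.75) + (0.5)·(2.25) + (0.5)·(-0.75)) / 3 = -6.5/3 = -2.1667
  S[X_2,X_2] = ((1.25)·(1.25) + (-2.75)·(-2.75) + (2.25)·(2.25) + (-0.75)·(-0.75)) / 3 = 14.75/3 = 4.9167

S is symmetric (S[j,i] = S[i,j]). Assembling:

S = [[3, -2.1667],
 [-2.1667, 4.9167]]


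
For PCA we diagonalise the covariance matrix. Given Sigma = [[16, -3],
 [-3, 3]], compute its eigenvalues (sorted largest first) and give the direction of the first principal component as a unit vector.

Step 1 — characteristic polynomial of 2×2 Sigma:
  det(Sigma - λI) = λ² - trace · λ + det = 0.
  trace = 16 + 3 = 19, det = 16·3 - (-3)² = 39.
Step 2 — discriminant:
  Δ = trace² - 4·det = 361 - 156 = 205.
Step 3 — eigenvalues:
  λ = (trace ± √Δ)/2 = (19 ± 14.3178)/2,
  λ_1 = 16.6589,  λ_2 = 2.3411.

Step 4 — unit eigenvector for λ_1: solve (Sigma - λ_1 I)v = 0. First row:
  (16 - 16.6589)·v_x + (-3)·v_y = 0, i.e. (-0.6589)·v_x + (-3)·v_y = 0,
  so v ∝ (b, λ_1 - a) = (-3, 0.6589); multiply by -1 so the first entry is positive: u = (3, -0.6589).
  ||u|| = √((3)² + (-0.6589)²) = √(9.4342) ≈ 3.0715,
  v_1 = u/||u|| ≈ (0.9767, -0.2145) (||v_1|| = 1).

λ_1 = 16.6589,  λ_2 = 2.3411;  v_1 ≈ (0.9767, -0.2145)


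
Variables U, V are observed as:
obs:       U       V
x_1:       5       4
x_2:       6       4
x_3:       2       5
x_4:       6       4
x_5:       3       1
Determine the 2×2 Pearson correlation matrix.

Step 1 — column means:
  mean(U) = (5 + 6 + 2 + 6 + 3) / 5 = 22/5 = 4.4
  mean(V) = (4 + 4 + 5 + 4 + 1) / 5 = 18/5 = 3.6

Step 2 — sample variances and covariances s[i,j] = (1/(n-1)) · Σ_k (x_{k,i} - mean_i) · (x_{k,j} - mean_j), with n-1 = 4:
  s[U,U] = ((0.6)·(0.6) + (1.6)·(1.6) + (-2.4)·(-2.4) + (1.6)·(1.6) + (-1.4)·(-1.4)) / 4 = 13.2/4 = 3.3
  s[U,V] = ((0.6)·(0.4) + (1.6)·(0.4) + (-2.4)·(1.4) + (1.6)·(0.4) + (-1.4)·(-2.6)) / 4 = 1.8/4 = 0.45
  s[V,V] = ((0.4)·(0.4) + (0.4)·(0.4) + (1.4)·(1.4) + (0.4)·(0.4) + (-2.6)·(-2.6)) / 4 = 9.2/4 = 2.3
  Sample standard deviations s_i = √(s[i,i]):
  s(U) = √(3.3) = 1.8166
  s(V) = √(2.3) = 1.5166

Step 3 — r_{ij} = s_{ij} / (s_i · s_j):
  r[U,U] = 1 (diagonal).
  r[U,V] = 0.45 / (1.8166 · 1.5166) = 0.45 / 2.755 = 0.1633
  r[V,V] = 1 (diagonal).

R is symmetric with unit diagonal. Assembling:

R = [[1, 0.1633],
 [0.1633, 1]]


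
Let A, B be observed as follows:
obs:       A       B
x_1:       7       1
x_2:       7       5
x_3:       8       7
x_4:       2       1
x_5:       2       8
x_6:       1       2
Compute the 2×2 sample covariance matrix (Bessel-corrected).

Step 1 — column means:
  mean(A) = (7 + 7 + 8 + 2 + 2 + 1) / 6 = 27/6 = 4.5
  mean(B) = (1 + 5 + 7 + 1 + 8 + 2) / 6 = 24/6 = 4

Step 2 — sample covariance S[i,j] = (1/(n-1)) · Σ_k (x_{k,i} - mean_i) · (x_{k,j} - mean_j), with n-1 = 5.
  S[A,A] = ((2.5)·(2.5) + (2.5)·(2.5) + (3.5)·(3.5) + (-2.5)·(-2.5) + (-2.5)·(-2.5) + (-3.5)·(-3.5)) / 5 = 49.5/5 = 9.9
  S[A,B] = ((2.5)·(-3) + (2.5)·(1) + (3.5)·(3) + (-2.5)·(-3) + (-2.5)·(4) + (-3.5)·(-2)) / 5 = 10/5 = 2
  S[B,B] = ((-3)·(-3) + (1)·(1) + (3)·(3) + (-3)·(-3) + (4)·(4) + (-2)·(-2)) / 5 = 48/5 = 9.6

S is symmetric (S[j,i] = S[i,j]). Assembling:

S = [[9.9, 2],
 [2, 9.6]]


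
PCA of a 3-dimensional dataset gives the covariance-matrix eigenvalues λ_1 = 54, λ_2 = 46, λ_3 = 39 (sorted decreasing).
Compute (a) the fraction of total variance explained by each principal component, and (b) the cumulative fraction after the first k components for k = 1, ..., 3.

Step 1 — total variance = trace(Sigma) = Σ λ_i = 54 + 46 + 39 = 139.

Step 2 — fraction explained by component i = λ_i / Σ λ:
  PC1: 54/139 = 0.3885
  PC2: 46/139 = 0.3309
  PC3: 39/139 = 0.2806

Step 3 — cumulative fraction after k components = (λ_1 + ... + λ_k) / Σ λ:
  k = 1: 54/139 = 0.3885
  k = 2: (54 + 46)/139 = 100/139 = 0.7194
  k = 3: (54 + 46 + 39)/139 = 139/139 = 1

Summary (fraction, with percent):

explained: PC1 0.3885 (38.85%), PC2 0.3309 (33.09%), PC3 0.2806 (28.06%);  cumulative: 0.3885, 0.7194, 1


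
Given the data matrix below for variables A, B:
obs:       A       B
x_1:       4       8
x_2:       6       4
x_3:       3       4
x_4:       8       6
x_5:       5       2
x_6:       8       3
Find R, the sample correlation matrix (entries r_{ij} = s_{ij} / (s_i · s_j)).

Step 1 — column means:
  mean(A) = (4 + 6 + 3 + 8 + 5 + 8) / 6 = 34/6 = 5.6667
  mean(B) = (8 + 4 + 4 + 6 + 2 + 3) / 6 = 27/6 = 4.5

Step 2 — sample variances and covariances s[i,j] = (1/(n-1)) · Σ_k (x_{k,i} - mean_i) · (x_{k,j} - mean_j), with n-1 = 5:
  s[A,A] = ((-1.6667)·(-1.6667) + (0.3333)·(0.3333) + (-2.6667)·(-2.6667) + (2.3333)·(2.3333) + (-0.6667)·(-0.6667) + (2.3333)·(2.3333)) / 5 = 21.3333/5 = 4.2667
  s[A,B] = ((-1.6667)·(3.5) + (0.3333)·(-0.5) + (-2.6667)·(-0.5) + (2.3333)·(1.5) + (-0.6667)·(-2.5) + (2.3333)·(-1.5)) / 5 = -3/5 = -0.6
  s[B,B] = ((3.5)·(3.5) + (-0.5)·(-0.5) + (-0.5)·(-0.5) + (1.5)·(1.5) + (-2.5)·(-2.5) + (-1.5)·(-1.5)) / 5 = 23.5/5 = 4.7
  Sample standard deviations s_i = √(s[i,i]):
  s(A) = √(4.2667) = 2.0656
  s(B) = √(4.7) = 2.1679

Step 3 — r_{ij} = s_{ij} / (s_i · s_j):
  r[A,A] = 1 (diagonal).
  r[A,B] = -0.6 / (2.0656 · 2.1679) = -0.6 / 4.4781 = -0.134
  r[B,B] = 1 (diagonal).

R is symmetric with unit diagonal. Assembling:

R = [[1, -0.134],
 [-0.134, 1]]


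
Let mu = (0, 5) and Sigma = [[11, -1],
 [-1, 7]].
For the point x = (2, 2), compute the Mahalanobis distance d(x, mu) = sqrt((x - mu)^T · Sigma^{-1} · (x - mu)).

Step 1 — centre the observation: (x - mu) = (2, -3).

Step 2 — invert Sigma. det(Sigma) = 11·7 - (-1)² = 76.
  Sigma^{-1} = (1/det) · [[d, -b], [-b, a]] = [[0.0921, 0.0132],
 [0.0132, 0.1447]].

Step 3 — form the quadratic (x - mu)^T · Sigma^{-1} · (x - mu):
  Sigma^{-1} · (x - mu) = (0.1447, -0.4079).
  (x - mu)^T · [Sigma^{-1} · (x - mu)] = (2)·(0.1447) + (-3)·(-0.4079) = 1.5132.

Step 4 — take square root: d = √(1.5132) ≈ 1.2301.

d(x, mu) = √(1.5132) ≈ 1.2301


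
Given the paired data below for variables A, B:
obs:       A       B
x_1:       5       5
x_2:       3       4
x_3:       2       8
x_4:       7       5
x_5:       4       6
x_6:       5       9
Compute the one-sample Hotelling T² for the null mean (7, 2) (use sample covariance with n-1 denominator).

Step 1 — sample mean vector:
  mean(A) = (5 + 3 + 2 + 7 + 4 + 5) / 6 = 26/6 = 4.3333
  mean(B) = (5 + 4 + 8 + 5 + 6 + 9) / 6 = 37/6 = 6.1667
  x̄ = (4.3333, 6.1667),  deviation x̄ - mu_0 = (4.3333, 6.1667) - (7, 2) = (-2.6667, 4.1667).

Step 2 — sample covariance matrix, S[i,j] = (1/(n-1)) · Σ_k (x_{k,i} - mean_i) · (x_{k,j} - mean_j), divisor n-1 = 5:
  S[A,A] = ((0.6667)·(0.6667) + (-1.3333)·(-1.3333) + (-2.3333)·(-2.3333) + (2.6667)·(2.6667) + (-0.3333)·(-0.3333) + (0.6667)·(0.6667)) / 5 = 15.3333/5 = 3.0667
  S[A,B] = ((0.6667)·(-1.1667) + (-1.3333)·(-2.1667) + (-2.3333)·(1.8333) + (2.6667)·(-1.1667) + (-0.3333)·(-0.1667) + (0.6667)·(2.8333)) / 5 = -3.3333/5 = -0.6667
  S[B,B] = ((-1.1667)·(-1.1667) + (-2.1667)·(-2.1667) + (1.8333)·(1.8333) + (-1.1667)·(-1.1667) + (-0.1667)·(-0.1667) + (2.8333)·(2.8333)) / 5 = 18.8333/5 = 3.7667
  S = [[3.0667, -0.6667],
 [-0.6667, 3.7667]].

Step 3 — invert S. det(S) = 3.0667·3.7667 - (-0.6667)² = 11.1067.
  S^{-1} = (1/det) · [[d, -b], [-b, a]] = [[0.3391, 0.06],
 [0.06, 0.2761]].

Step 4 — quadratic form (x̄ - mu_0)^T · S^{-1} · (x̄ - mu_0):
  S^{-1} · (x̄ - mu_0) = (-0.6543, 0.9904),
  (x̄ - mu_0)^T · [...] = (-2.6667)·(-0.6543) + (4.1667)·(0.9904) = 5.8713.

Step 5 — scale by n: T² = 6 · 5.8713 = 35.2281.

T² ≈ 35.2281


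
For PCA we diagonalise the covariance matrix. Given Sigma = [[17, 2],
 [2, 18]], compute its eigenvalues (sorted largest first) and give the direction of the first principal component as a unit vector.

Step 1 — characteristic polynomial of 2×2 Sigma:
  det(Sigma - λI) = λ² - trace · λ + det = 0.
  trace = 17 + 18 = 35, det = 17·18 - (2)² = 302.
Step 2 — discriminant:
  Δ = trace² - 4·det = 1225 - 1208 = 17.
Step 3 — eigenvalues:
  λ = (trace ± √Δ)/2 = (35 ± 4.1231)/2,
  λ_1 = 19.5616,  λ_2 = 15.4384.

Step 4 — unit eigenvector for λ_1: solve (Sigma - λ_1 I)v = 0. First row:
  (17 - 19.5616)·v_x + (2)·v_y = 0, i.e. (-2.5616)·v_x + (2)·v_y = 0,
  so v ∝ (b, λ_1 - a) = (2, 2.5616) = u.
  ||u|| = √((2)² + (2.5616)²) = √(10.5616) ≈ 3.2499,
  v_1 = u/||u|| ≈ (0.6154, 0.7882) (||v_1|| = 1).

λ_1 = 19.5616,  λ_2 = 15.4384;  v_1 ≈ (0.6154, 0.7882)


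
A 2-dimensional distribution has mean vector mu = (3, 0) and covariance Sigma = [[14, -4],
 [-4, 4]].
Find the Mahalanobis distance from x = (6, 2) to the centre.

Step 1 — centre the observation: (x - mu) = (3, 2).

Step 2 — invert Sigma. det(Sigma) = 14·4 - (-4)² = 40.
  Sigma^{-1} = (1/det) · [[d, -b], [-b, a]] = [[0.1, 0.1],
 [0.1, 0.35]].

Step 3 — form the quadratic (x - mu)^T · Sigma^{-1} · (x - mu):
  Sigma^{-1} · (x - mu) = (0.5, 1).
  (x - mu)^T · [Sigma^{-1} · (x - mu)] = (3)·(0.5) + (2)·(1) = 3.5.

Step 4 — take square root: d = √(3.5) ≈ 1.8708.

d(x, mu) = √(3.5) ≈ 1.8708


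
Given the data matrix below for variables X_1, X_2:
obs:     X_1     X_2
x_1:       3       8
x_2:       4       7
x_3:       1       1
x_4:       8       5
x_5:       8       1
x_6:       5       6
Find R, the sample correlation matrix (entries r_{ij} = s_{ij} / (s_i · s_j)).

Step 1 — column means:
  mean(X_1) = (3 + 4 + 1 + 8 + 8 + 5) / 6 = 29/6 = 4.8333
  mean(X_2) = (8 + 7 + 1 + 5 + 1 + 6) / 6 = 28/6 = 4.6667

Step 2 — sample variances and covariances s[i,j] = (1/(n-1)) · Σ_k (x_{k,i} - mean_i) · (x_{k,j} - mean_j), with n-1 = 5:
  s[X_1,X_1] = ((-1.8333)·(-1.8333) + (-0.8333)·(-0.8333) + (-3.8333)·(-3.8333) + (3.1667)·(3.1667) + (3.1667)·(3.1667) + (0.1667)·(0.1667)) / 5 = 38.8333/5 = 7.7667
  s[X_1,X_2] = ((-1.8333)·(3.3333) + (-0.8333)·(2.3333) + (-3.8333)·(-3.6667) + (3.1667)·(0.3333) + (3.1667)·(-3.6667) + (0.1667)·(1.3333)) / 5 = -4.3333/5 = -0.8667
  s[X_2,X_2] = ((3.3333)·(3.3333) + (2.3333)·(2.3333) + (-3.6667)·(-3.6667) + (0.3333)·(0.3333) + (-3.6667)·(-3.6667) + (1.3333)·(1.3333)) / 5 = 45.3333/5 = 9.0667
  Sample standard deviations s_i = √(s[i,i]):
  s(X_1) = √(7.7667) = 2.7869
  s(X_2) = √(9.0667) = 3.0111

Step 3 — r_{ij} = s_{ij} / (s_i · s_j):
  r[X_1,X_1] = 1 (diagonal).
  r[X_1,X_2] = -0.8667 / (2.7869 · 3.0111) = -0.8667 / 8.3915 = -0.1033
  r[X_2,X_2] = 1 (diagonal).

R is symmetric with unit diagonal. Assembling:

R = [[1, -0.1033],
 [-0.1033, 1]]


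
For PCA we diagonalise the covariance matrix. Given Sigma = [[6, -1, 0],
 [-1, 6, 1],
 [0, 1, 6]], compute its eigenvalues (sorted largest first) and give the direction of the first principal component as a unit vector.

Step 1 — characteristic polynomial p(λ) = det(λI - Sigma) = λ³ - tr·λ² + c_1·λ - det, where tr = trace, c_1 = sum of the principal 2×2 minors, det = det(Sigma):
  tr = 6 + 6 + 6 = 18,
  c_1 = (6·6 - (-1)²) + (6·6 - (0)²) + (6·6 - (1)²) = 35 + 36 + 35 = 106,
  det = 6·(6·6 - (1)²) - (-1)·((-1)·6 - (1)·(0)) + (0)·((-1)·(1) - 6·(0)) = 6·(35) - (-1)·(-6) + (0)·(-1) = 204.
  So p(λ) = λ³ - 18λ² + 106λ - 204.
Step 2 — look for an integer root (rational root theorem: any rational root is an integer divisor of 204). Testing λ = 6:
  p(6) = 216 - 648 + 636 - 204 = 0  ✓
  Dividing out (λ - 6): p(λ) = (λ - 6)(λ² - 12λ + 34).
Step 3 — remaining eigenvalues from the quadratic λ² - 12λ + 34 = 0:
  Δ = 12² - 4·34 = 144 - 136 = 8,  λ = (12 ± √8)/2 = (12 ± 2.8284)/2 ≈ 7.4142 or 4.5858.
  Sorted: λ_1 = 7.4142,  λ_2 = 6,  λ_3 = 4.5858  (check: sum = 18 = tr ✓).

Step 4 — unit eigenvector for λ_1 ≈ 7.4142: v spans the null space of (Sigma - λ_1 I), whose rows are
  r_1 = (-1.4142, -1, 0),  r_2 = (-1, -1.4142, 1),  r_3 = (0, 1, -1.4142).
  v is orthogonal to every row, so take v ∝ r_1 × r_2 = ((-1)·(1) - (0)·(-1.4142), (0)·(-1) - (-1.4142)·(1), (-1.4142)·(-1.4142) - (-1)·(-1)) ≈ (-1, 1.4142, 1).
  Rescale (multiply by -1 so the first nonzero entry is positive): u = (1, -1.4142, -1).
  ||u|| = √((1)² + (-1.4142)² + (-1)²) = √(4) ≈ 2,  v_1 = u/||u|| ≈ (0.5, -0.7071, -0.5) (||v_1|| = 1).

λ_1 = 7.4142,  λ_2 = 6,  λ_3 = 4.5858;  v_1 ≈ (0.5, -0.7071, -0.5)


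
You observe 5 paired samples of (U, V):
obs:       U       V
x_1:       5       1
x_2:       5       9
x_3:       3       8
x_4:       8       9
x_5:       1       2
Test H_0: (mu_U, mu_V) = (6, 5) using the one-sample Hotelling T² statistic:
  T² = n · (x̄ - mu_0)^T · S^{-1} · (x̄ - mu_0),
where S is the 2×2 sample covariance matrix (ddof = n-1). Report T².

Step 1 — sample mean vector:
  mean(U) = (5 + 5 + 3 + 8 + 1) / 5 = 22/5 = 4.4
  mean(V) = (1 + 9 + 8 + 9 + 2) / 5 = 29/5 = 5.8
  x̄ = (4.4, 5.8),  deviation x̄ - mu_0 = (4.4, 5.8) - (6, 5) = (-1.6, 0.8).

Step 2 — sample covariance matrix, S[i,j] = (1/(n-1)) · Σ_k (x_{k,i} - mean_i) · (x_{k,j} - mean_j), divisor n-1 = 4:
  S[U,U] = ((0.6)·(0.6) + (0.6)·(0.6) + (-1.4)·(-1.4) + (3.6)·(3.6) + (-3.4)·(-3.4)) / 4 = 27.2/4 = 6.8
  S[U,V] = ((0.6)·(-4.8) + (0.6)·(3.2) + (-1.4)·(2.2) + (3.6)·(3.2) + (-3.4)·(-3.8)) / 4 = 20.4/4 = 5.1
  S[V,V] = ((-4.8)·(-4.8) + (3.2)·(3.2) + (2.2)·(2.2) + (3.2)·(3.2) + (-3.8)·(-3.8)) / 4 = 62.8/4 = 15.7
  S = [[6.8, 5.1],
 [5.1, 15.7]].

Step 3 — invert S. det(S) = 6.8·15.7 - (5.1)² = 80.75.
  S^{-1} = (1/det) · [[d, -b], [-b, a]] = [[0.1944, -0.0632],
 [-0.0632, 0.0842]].

Step 4 — quadratic form (x̄ - mu_0)^T · S^{-1} · (x̄ - mu_0):
  S^{-1} · (x̄ - mu_0) = (-0.3616, 0.1684),
  (x̄ - mu_0)^T · [...] = (-1.6)·(-0.3616) + (0.8)·(0.1684) = 0.7133.

Step 5 — scale by n: T² = 5 · 0.7133 = 3.5666.

T² ≈ 3.5666


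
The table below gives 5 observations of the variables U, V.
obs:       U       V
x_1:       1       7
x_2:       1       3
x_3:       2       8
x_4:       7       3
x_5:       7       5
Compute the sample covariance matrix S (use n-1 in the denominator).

Step 1 — column means:
  mean(U) = (1 + 1 + 2 + 7 + 7) / 5 = 18/5 = 3.6
  mean(V) = (7 + 3 + 8 + 3 + 5) / 5 = 26/5 = 5.2

Step 2 — sample covariance S[i,j] = (1/(n-1)) · Σ_k (x_{k,i} - mean_i) · (x_{k,j} - mean_j), with n-1 = 4.
  S[U,U] = ((-2.6)·(-2.6) + (-2.6)·(-2.6) + (-1.6)·(-1.6) + (3.4)·(3.4) + (3.4)·(3.4)) / 4 = 39.2/4 = 9.8
  S[U,V] = ((-2.6)·(1.8) + (-2.6)·(-2.2) + (-1.6)·(2.8) + (3.4)·(-2.2) + (3.4)·(-0.2)) / 4 = -11.6/4 = -2.9
  S[V,V] = ((1.8)·(1.8) + (-2.2)·(-2.2) + (2.8)·(2.8) + (-2.2)·(-2.2) + (-0.2)·(-0.2)) / 4 = 20.8/4 = 5.2

S is symmetric (S[j,i] = S[i,j]). Assembling:

S = [[9.8, -2.9],
 [-2.9, 5.2]]


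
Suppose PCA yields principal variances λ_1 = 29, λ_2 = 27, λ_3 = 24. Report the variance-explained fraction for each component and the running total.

Step 1 — total variance = trace(Sigma) = Σ λ_i = 29 + 27 + 24 = 80.

Step 2 — fraction explained by component i = λ_i / Σ λ:
  PC1: 29/80 = 0.3625
  PC2: 27/80 = 0.3375
  PC3: 24/80 = 0.3

Step 3 — cumulative fraction after k components = (λ_1 + ... + λ_k) / Σ λ:
  k = 1: 29/80 = 0.3625
  k = 2: (29 + 27)/80 = 56/80 = 0.7
  k = 3: (29 + 27 + 24)/80 = 80/80 = 1

Summary (fraction, with percent):

explained: PC1 0.3625 (36.25%), PC2 0.3375 (33.75%), PC3 0.3 (30%);  cumulative: 0.3625, 0.7, 1


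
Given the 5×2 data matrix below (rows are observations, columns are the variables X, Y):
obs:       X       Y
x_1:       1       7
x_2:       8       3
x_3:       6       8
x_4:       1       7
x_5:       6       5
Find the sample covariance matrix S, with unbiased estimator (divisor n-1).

Step 1 — column means:
  mean(X) = (1 + 8 + 6 + 1 + 6) / 5 = 22/5 = 4.4
  mean(Y) = (7 + 3 + 8 + 7 + 5) / 5 = 30/5 = 6

Step 2 — sample covariance S[i,j] = (1/(n-1)) · Σ_k (x_{k,i} - mean_i) · (x_{k,j} - mean_j), with n-1 = 4.
  S[X,X] = ((-3.4)·(-3.4) + (3.6)·(3.6) + (1.6)·(1.6) + (-3.4)·(-3.4) + (1.6)·(1.6)) / 4 = 41.2/4 = 10.3
  S[X,Y] = ((-3.4)·(1) + (3.6)·(-3) + (1.6)·(2) + (-3.4)·(1) + (1.6)·(-1)) / 4 = -16/4 = -4
  S[Y,Y] = ((1)·(1) + (-3)·(-3) + (2)·(2) + (1)·(1) + (-1)·(-1)) / 4 = 16/4 = 4

S is symmetric (S[j,i] = S[i,j]). Assembling:

S = [[10.3, -4],
 [-4, 4]]


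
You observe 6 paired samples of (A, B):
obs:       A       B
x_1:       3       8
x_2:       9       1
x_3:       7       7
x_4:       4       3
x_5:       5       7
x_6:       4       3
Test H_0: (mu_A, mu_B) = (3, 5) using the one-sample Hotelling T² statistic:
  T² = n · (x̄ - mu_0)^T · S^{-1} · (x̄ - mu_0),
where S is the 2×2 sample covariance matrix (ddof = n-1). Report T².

Step 1 — sample mean vector:
  mean(A) = (3 + 9 + 7 + 4 + 5 + 4) / 6 = 32/6 = 5.3333
  mean(B) = (8 + 1 + 7 + 3 + 7 + 3) / 6 = 29/6 = 4.8333
  x̄ = (5.3333, 4.8333),  deviation x̄ - mu_0 = (5.3333, 4.8333) - (3, 5) = (2.3333, -0.1667).

Step 2 — sample covariance matrix, S[i,j] = (1/(n-1)) · Σ_k (x_{k,i} - mean_i) · (x_{k,j} - mean_j), divisor n-1 = 5:
  S[A,A] = ((-2.3333)·(-2.3333) + (3.6667)·(3.6667) + (1.6667)·(1.6667) + (-1.3333)·(-1.3333) + (-0.3333)·(-0.3333) + (-1.3333)·(-1.3333)) / 5 = 25.3333/5 = 5.0667
  S[A,B] = ((-2.3333)·(3.1667) + (3.6667)·(-3.8333) + (1.6667)·(2.1667) + (-1.3333)·(-1.8333) + (-0.3333)·(2.1667) + (-1.3333)·(-1.8333)) / 5 = -13.6667/5 = -2.7333
  S[B,B] = ((3.1667)·(3.1667) + (-3.8333)·(-3.8333) + (2.1667)·(2.1667) + (-1.8333)·(-1.8333) + (2.1667)·(2.1667) + (-1.8333)·(-1.8333)) / 5 = 40.8333/5 = 8.1667
  S = [[5.0667, -2.7333],
 [-2.7333, 8.1667]].

Step 3 — invert S. det(S) = 5.0667·8.1667 - (-2.7333)² = 33.9067.
  S^{-1} = (1/det) · [[d, -b], [-b, a]] = [[0.2409, 0.0806],
 [0.0806, 0.1494]].

Step 4 — quadratic form (x̄ - mu_0)^T · S^{-1} · (x̄ - mu_0):
  S^{-1} · (x̄ - mu_0) = (0.5486, 0.1632),
  (x̄ - mu_0)^T · [...] = (2.3333)·(0.5486) + (-0.1667)·(0.1632) = 1.2528.

Step 5 — scale by n: T² = 6 · 1.2528 = 7.5167.

T² ≈ 7.5167
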